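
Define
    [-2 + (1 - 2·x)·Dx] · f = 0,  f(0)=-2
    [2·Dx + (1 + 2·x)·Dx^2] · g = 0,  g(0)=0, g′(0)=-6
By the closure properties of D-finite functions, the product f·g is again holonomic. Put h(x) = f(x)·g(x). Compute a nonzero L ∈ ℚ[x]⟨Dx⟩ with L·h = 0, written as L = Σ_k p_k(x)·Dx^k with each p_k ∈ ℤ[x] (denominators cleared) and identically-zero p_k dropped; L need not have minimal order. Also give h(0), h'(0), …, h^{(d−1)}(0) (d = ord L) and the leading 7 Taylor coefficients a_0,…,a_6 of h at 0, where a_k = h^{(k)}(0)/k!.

L = 4 + (2 + 12·x)·Dx + (-1 + 4·x^2)·Dx^2  (order 2).
h: a_k = 0, 12, 12, 40, 56, 752/5, 1184/5, …
ICs: h(0) = 0, h′(0) = 12.

f: a_k = -2, -4, -8, -16, -32, -64, -128, …
g: a_k = 0, -6, 6, -8, 12, -96/5, 32, …
Product ⇒ symmetric product L₀, ord ≤ 2.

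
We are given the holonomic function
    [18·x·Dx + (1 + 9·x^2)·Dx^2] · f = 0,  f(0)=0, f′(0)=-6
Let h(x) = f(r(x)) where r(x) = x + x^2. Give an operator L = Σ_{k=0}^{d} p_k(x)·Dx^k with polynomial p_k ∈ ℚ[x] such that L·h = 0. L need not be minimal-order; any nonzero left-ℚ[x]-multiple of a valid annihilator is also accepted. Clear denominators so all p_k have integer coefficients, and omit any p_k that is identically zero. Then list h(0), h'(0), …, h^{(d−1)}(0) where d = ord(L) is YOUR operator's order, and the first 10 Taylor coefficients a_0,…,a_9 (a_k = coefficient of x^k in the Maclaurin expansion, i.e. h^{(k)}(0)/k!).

f: a_k = 0, -6, 0, 18, 0, -486/5, 0, 4374/7, 0, -4374, …
h₀=f(r): pull back L_f along r ⇒ L₀.
L = (-2 + 18·x + 72·x^2 + 108·x^3 + 54·x^4)·Dx + (1 + 2·x + 9·x^2 + 36·x^3 + 45·x^4 + 18·x^5)·Dx^2  (order 2).
h: a_k = 0, -6, -6, 18, 54, -216/5, -468, -2430/7, 3402, 8262, …
ICs: h(0) = 0, h′(0) = -6.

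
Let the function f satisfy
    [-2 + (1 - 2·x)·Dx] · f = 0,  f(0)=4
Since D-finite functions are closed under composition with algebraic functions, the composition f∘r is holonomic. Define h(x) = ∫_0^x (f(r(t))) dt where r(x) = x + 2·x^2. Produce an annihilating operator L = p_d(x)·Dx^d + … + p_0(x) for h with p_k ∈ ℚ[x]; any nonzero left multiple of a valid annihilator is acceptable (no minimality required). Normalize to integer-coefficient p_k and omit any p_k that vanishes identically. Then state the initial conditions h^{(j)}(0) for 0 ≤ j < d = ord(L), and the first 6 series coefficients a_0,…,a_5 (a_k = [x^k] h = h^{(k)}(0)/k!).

f: a_k = 4, 8, 16, 32, 64, 128, …
L₀ from L_f via x↦r, Dx↦r'^{-1}Dx.
Integrate: L := L₀·Dx.
L = (2 + 8·x)·Dx + (-1 + 2·x + 4·x^2)·Dx^2  (order 2).
h: a_k = 0, 4, 4, 32/3, 24, 64, …
ICs: h(0) = 0, h′(0) = 4.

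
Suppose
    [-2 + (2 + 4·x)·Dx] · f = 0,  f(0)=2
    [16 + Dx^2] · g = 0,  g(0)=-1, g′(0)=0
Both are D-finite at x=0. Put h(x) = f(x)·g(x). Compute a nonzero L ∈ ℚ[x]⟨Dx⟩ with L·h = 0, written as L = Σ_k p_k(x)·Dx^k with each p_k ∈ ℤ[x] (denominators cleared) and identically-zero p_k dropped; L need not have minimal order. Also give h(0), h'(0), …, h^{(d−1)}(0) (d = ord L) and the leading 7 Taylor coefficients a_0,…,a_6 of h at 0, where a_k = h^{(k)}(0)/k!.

f: a_k = 2, 2, -1, 1, -5/4, 7/4, -21/8, …
g: a_k = -1, 0, 8, 0, -32/3, 0, 256/45, …
L₀ := L_f ⊗_s L_g (sym. prod.), ord ≤ 2.
L = (19 + 64·x + 64·x^2) + (-2 - 4·x)·Dx + (1 + 4·x + 4·x^2)·Dx^2  (order 2).
h: a_k = -2, -2, 17, 15, -337/12, -181/12, 5281/360, …
ICs: h(0) = -2, h′(0) = -2.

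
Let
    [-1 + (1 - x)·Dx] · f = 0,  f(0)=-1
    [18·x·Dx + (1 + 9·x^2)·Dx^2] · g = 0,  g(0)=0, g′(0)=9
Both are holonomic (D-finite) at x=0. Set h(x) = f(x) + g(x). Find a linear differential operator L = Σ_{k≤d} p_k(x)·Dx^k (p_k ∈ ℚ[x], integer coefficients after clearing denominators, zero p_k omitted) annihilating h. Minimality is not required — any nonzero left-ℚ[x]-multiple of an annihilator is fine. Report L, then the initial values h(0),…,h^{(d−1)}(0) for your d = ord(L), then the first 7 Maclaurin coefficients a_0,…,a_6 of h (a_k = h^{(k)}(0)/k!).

f: a_k = -1, -1, -1, -1, -1, -1, -1, …
g: a_k = 0, 9, 0, -27, 0, 729/5, 0, …
L₀ := lclm(L_f,L_g); ord L₀ ≤ 1+2.
L = (-18 + 72·x + 486·x^2)·Dx + (12 - 18·x - 180·x^2 + 486·x^3)·Dx^2 + (-1 - 8·x - 72·x^3 + 81·x^4)·Dx^3  (order 3).
h: a_k = -1, 8, -1, -28, -1, 724/5, -1, …
ICs: h(0) = -1, h′(0) = 8, h′′(0) = -2.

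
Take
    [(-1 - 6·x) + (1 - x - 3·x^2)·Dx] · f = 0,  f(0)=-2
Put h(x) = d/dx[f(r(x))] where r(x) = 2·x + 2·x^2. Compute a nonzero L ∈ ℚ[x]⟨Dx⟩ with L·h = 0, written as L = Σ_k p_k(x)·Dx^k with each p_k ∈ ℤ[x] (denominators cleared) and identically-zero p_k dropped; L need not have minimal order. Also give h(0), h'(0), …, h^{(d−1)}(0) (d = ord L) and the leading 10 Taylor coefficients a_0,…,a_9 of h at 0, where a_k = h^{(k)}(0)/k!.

f: a_k = -2, -2, -8, -14, -38, -80, -194, -434, -1016, -2318, …
h₀=f(r): pull back L_f along r ⇒ L₀.
h₀' ⇒ L via d/dx closure of L₀.
L = (18 + 156·x + 804·x^2 + 2736·x^3 + 4968·x^4 + 4320·x^5 + 1440·x^6) + (-1 - 12·x + 6·x^2 + 268·x^3 + 900·x^4 + 1368·x^5 + 1008·x^6 + 288·x^7)·Dx  (order 1).
h: a_k = -4, -72, -528, -3904, -26640, -173856, -1106560, -6891264, -42257664, -255919360, …
ICs: h(0) = -4.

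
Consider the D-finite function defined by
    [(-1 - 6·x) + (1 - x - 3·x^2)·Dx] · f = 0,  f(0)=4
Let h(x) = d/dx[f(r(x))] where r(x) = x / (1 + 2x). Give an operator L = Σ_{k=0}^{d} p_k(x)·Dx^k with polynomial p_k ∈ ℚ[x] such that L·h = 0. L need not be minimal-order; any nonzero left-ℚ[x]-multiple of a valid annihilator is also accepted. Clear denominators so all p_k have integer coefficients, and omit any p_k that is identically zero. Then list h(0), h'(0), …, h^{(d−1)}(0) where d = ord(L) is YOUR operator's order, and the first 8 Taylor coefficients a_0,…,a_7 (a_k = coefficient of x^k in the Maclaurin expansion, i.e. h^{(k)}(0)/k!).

L = (4 + 6·x + 30·x^2 + 32·x^3) + (-1 - 13·x - 45·x^2 - 38·x^3 + 16·x^4)·Dx  (order 1).
h: a_k = 4, 16, -60, 272, -1120, 4440, -17108, 64576, …
ICs: h(0) = 4.

f: a_k = 4, 4, 16, 28, 76, 160, 388, 868, …
Substitute x→r, Dx→(1/r')Dx; clear ⇒ L₀.
Derive L from L₀ (diff closure).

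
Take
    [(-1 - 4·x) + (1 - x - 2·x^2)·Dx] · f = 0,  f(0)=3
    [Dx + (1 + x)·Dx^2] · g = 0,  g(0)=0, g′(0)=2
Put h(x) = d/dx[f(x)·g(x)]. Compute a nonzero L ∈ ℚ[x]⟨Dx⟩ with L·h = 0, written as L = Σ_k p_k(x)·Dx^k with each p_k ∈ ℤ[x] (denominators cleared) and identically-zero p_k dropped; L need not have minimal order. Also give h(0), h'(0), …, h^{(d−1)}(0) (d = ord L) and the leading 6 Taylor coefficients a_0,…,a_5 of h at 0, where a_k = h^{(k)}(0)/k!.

L = (72 + 180·x + 144·x^2) + (13 + 93·x + 192·x^2 + 112·x^3)·Dx + (-5 - 8·x + 15·x^2 + 34·x^3 + 16·x^4)·Dx^2  (order 2).
h: a_k = 6, 6, 51, 86, 567/2, 2961/5, …
ICs: h(0) = 6, h′(0) = 6.

f: a_k = 3, 3, 9, 15, 33, 63, …
g: a_k = 0, 2, -1, 2/3, -1/2, 2/5, …
h₀=f·g: eliminate ⇒ L₀, order ≤ 1·2.
Derive L from L₀ (diff closure).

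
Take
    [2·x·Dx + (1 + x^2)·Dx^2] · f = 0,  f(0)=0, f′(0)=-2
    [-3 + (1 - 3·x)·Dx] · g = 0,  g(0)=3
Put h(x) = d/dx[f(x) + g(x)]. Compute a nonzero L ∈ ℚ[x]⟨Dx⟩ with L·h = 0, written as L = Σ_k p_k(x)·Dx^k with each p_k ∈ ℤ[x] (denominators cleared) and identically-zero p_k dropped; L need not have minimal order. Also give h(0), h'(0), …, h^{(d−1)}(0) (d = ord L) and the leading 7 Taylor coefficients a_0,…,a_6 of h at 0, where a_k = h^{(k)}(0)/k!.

L = (6 - 72·x - 18·x^2) + (-28 + 6·x - 60·x^2 - 18·x^3)·Dx + (3 - 8·x - 8·x^3 - 3·x^4)·Dx^2  (order 2).
h: a_k = 7, 54, 245, 972, 3643, 13122, 45929, …
ICs: h(0) = 7, h′(0) = 54.

f: a_k = 0, -2, 0, 2/3, 0, -2/5, 0, …
g: a_k = 3, 9, 27, 81, 243, 729, 2187, …
Weyl lclm of L_f,L_g ⇒ L₀ (ord ≤ 3).
Derive L from L₀ (diff closure).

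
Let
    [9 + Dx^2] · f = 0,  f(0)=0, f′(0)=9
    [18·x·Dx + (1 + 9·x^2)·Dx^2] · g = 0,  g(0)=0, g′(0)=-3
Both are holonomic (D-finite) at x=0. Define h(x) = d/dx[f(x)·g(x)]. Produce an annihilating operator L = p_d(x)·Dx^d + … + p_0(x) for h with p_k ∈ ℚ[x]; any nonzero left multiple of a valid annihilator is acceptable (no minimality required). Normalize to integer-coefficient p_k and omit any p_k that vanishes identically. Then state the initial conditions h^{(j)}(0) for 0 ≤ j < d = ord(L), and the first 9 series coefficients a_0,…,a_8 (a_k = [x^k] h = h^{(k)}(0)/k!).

f: a_k = 0, 9, 0, -27/2, 0, 243/40, 0, -729/560, 0, …
g: a_k = 0, -3, 0, 9, 0, -243/5, 0, 2187/7, 0, …
h₀=f·g: eliminate ⇒ L₀, order ≤ 2·2.
h₀' ⇒ L via d/dx closure of L₀.
L = (8910 + 214326·x^2 + 3024621·x^4 + 5668704·x^6 + 6377292·x^8 + 9565938·x^10 + 43046721·x^12) + (5508·x + 207036·x^3 + 1837080·x^5 + 4723920·x^7 + 10628820·x^9 + 19131876·x^11)·Dx + (1080 + 27540·x^2 + 389286·x^4 + 971028·x^6 + 1889568·x^8 + 4251528·x^10 + 9565938·x^12)·Dx^2 + (612·x + 23004·x^3 + 204120·x^5 + 524880·x^7 + 1180980·x^9 + 2125764·x^11)·Dx^3 + (10 + 414·x^2 + 5913·x^4 + 37908·x^6 + 131220·x^8 + 354294·x^10 + 531441·x^12)·Dx^4  (order 4).
h: a_k = 0, -54, 0, 486, 0, -13851/4, 0, 282123/10, 0, …
ICs: h(0) = 0, h′(0) = -54, h′′(0) = 0, h′′′(0) = 2916.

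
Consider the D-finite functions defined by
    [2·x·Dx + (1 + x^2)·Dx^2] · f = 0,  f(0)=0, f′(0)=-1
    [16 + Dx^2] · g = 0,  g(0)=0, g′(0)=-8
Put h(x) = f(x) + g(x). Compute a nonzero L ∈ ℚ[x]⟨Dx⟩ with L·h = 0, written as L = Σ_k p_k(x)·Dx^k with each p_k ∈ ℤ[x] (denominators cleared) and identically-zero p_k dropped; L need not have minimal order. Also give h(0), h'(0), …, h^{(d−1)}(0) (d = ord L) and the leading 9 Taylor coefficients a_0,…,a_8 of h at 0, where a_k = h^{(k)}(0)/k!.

f: a_k = 0, -1, 0, 1/3, 0, -1/5, 0, 1/7, 0, …
g: a_k = 0, -8, 0, 64/3, 0, -256/15, 0, 2048/315, 0, …
Sum ⇒ L₀ = lclm(L_f,L_g) in ℚ(x)⟨Dx⟩.
L = (64·x + 704·x^3 + 256·x^5)·Dx + (112 + 416·x^2 + 432·x^4 + 128·x^6)·Dx^2 + (4·x + 44·x^3 + 16·x^5)·Dx^3 + (7 + 26·x^2 + 27·x^4 + 8·x^6)·Dx^4  (order 4).
h: a_k = 0, -9, 0, 65/3, 0, -259/15, 0, 299/45, 0, …
ICs: h(0) = 0, h′(0) = -9, h′′(0) = 0, h′′′(0) = 130.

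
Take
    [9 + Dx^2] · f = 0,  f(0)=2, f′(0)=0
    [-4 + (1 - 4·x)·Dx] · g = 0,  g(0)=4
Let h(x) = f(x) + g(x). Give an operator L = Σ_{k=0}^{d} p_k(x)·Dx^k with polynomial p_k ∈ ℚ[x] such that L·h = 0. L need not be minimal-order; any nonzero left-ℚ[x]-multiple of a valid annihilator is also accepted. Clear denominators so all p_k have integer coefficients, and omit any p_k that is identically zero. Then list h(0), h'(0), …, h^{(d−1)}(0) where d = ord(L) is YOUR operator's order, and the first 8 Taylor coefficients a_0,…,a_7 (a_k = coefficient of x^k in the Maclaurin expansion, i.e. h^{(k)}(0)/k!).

f: a_k = 2, 0, -9, 0, 27/4, 0, -81/40, 0, …
g: a_k = 4, 16, 64, 256, 1024, 4096, 16384, 65536, …
L₀ := lclm(L_f,L_g); ord L₀ ≤ 2+1.
L = (-3780 + 2592·x - 5184·x^2) + (369 - 2124·x + 3888·x^2 - 5184·x^3)·Dx + (-420 + 288·x - 576·x^2)·Dx^2 + (41 - 236·x + 432·x^2 - 576·x^3)·Dx^3  (order 3).
h: a_k = 6, 16, 55, 256, 4123/4, 4096, 655279/40, 65536, …
ICs: h(0) = 6, h′(0) = 16, h′′(0) = 110.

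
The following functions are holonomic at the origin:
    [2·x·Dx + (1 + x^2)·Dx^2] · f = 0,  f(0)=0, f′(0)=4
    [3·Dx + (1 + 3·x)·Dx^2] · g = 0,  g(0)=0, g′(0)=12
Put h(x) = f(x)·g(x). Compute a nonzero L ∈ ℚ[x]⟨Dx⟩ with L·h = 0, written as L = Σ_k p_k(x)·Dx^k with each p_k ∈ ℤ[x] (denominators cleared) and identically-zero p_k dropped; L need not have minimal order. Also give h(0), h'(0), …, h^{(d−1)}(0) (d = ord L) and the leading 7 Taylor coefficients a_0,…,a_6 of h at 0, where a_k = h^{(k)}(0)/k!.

f: a_k = 0, 4, 0, -4/3, 0, 4/5, 0, …
g: a_k = 0, 12, -18, 36, -81, 972/5, -486, …
Sym-product of L_f,L_g gives L₀ (≤ ord 4).
L = (264 + 1260·x + 1008·x^2 + 3420·x^3 + 3240·x^4 + 4212·x^5 + 324·x^7)·Dx + (178 + 660·x + 3828·x^2 + 7308·x^3 + 12960·x^4 + 10044·x^5 + 11340·x^6 + 324·x^7 + 1134·x^8)·Dx^2 + (132 + 608·x + 1728·x^2 + 4568·x^3 + 6456·x^4 + 8856·x^5 + 5184·x^6 + 5544·x^7 + 324·x^8 + 648·x^9)·Dx^3 + (13 + 102·x + 341·x^2 + 744·x^3 + 1138·x^4 + 1236·x^5 + 1386·x^6 + 648·x^7 + 657·x^8 + 54·x^9 + 81·x^10)·Dx^4  (order 4).
h: a_k = 0, 0, 48, -72, 128, -300, 3696/5, …
ICs: h(0) = 0, h′(0) = 0, h′′(0) = 96, h′′′(0) = -432.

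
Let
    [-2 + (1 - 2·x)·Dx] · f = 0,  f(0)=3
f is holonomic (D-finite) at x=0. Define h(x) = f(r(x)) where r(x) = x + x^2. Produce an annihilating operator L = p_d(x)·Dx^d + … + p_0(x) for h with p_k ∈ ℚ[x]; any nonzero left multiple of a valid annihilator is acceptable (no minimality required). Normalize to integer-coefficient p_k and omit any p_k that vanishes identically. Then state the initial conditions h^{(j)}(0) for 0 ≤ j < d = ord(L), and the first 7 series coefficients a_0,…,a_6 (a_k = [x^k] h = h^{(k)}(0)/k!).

L = (2 + 4·x) + (-1 + 2·x + 2·x^2)·Dx  (order 1).
h: a_k = 3, 6, 18, 48, 132, 360, 984, …
ICs: h(0) = 3.

f: a_k = 3, 6, 12, 24, 48, 96, 192, …
f∘r: x↦r, Dx↦Dx/r' in L_f ⇒ L₀.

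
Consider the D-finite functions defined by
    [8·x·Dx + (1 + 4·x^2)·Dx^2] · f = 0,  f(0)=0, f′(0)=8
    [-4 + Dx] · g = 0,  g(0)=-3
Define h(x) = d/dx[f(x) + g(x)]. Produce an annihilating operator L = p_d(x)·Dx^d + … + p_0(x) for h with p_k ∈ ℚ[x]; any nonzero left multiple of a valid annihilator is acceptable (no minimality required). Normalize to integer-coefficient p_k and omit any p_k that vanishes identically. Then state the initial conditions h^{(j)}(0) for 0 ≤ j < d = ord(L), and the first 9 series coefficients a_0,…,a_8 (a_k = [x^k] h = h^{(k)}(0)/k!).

f: a_k = 0, 8, 0, -32/3, 0, 128/5, 0, -512/7, 0, …
g: a_k = -3, -12, -24, -32, -32, -128/5, -256/15, -1024/105, -512/105, …
L₀ := lclm(L_f,L_g); ord L₀ ≤ 2+1.
h₀' ⇒ L via d/dx closure of L₀.
L = (8 - 32·x - 96·x^2 - 128·x^3) + (-6 - 8·x^2 - 64·x^4)·Dx + (1 + 2·x + 8·x^2 + 8·x^3 + 16·x^4)·Dx^2  (order 2).
h: a_k = -4, -48, -128, -128, 0, -512/5, -8704/15, -4096/105, 212992/105, …
ICs: h(0) = -4, h′(0) = -48.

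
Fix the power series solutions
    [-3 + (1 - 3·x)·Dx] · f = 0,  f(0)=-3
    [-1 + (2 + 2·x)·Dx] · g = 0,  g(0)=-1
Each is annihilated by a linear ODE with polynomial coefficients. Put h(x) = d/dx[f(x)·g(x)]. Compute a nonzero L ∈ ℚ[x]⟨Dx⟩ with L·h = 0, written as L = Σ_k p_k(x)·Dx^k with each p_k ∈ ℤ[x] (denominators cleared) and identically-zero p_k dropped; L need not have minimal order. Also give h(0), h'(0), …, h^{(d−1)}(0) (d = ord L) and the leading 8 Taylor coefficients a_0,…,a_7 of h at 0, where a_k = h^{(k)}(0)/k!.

L = (83 + 126·x + 27·x^2) + (-14 + 22·x + 54·x^2 + 18·x^3)·Dx  (order 1).
h: a_k = 21/2, 249/4, 4491/16, 35913/32, 1077495/256, 7757775/512, 108609543/2048, 744749865/4096, …
ICs: h(0) = 21/2.

f: a_k = -3, -9, -27, -81, -243, -729, -2187, -6561, …
g: a_k = -1, -1/2, 1/8, -1/16, 5/128, -7/256, 21/1024, -33/2048, …
Product ⇒ symmetric product L₀, ord ≤ 1.
Differentiate: ansatz ord ≤ ord L₀ ⇒ L.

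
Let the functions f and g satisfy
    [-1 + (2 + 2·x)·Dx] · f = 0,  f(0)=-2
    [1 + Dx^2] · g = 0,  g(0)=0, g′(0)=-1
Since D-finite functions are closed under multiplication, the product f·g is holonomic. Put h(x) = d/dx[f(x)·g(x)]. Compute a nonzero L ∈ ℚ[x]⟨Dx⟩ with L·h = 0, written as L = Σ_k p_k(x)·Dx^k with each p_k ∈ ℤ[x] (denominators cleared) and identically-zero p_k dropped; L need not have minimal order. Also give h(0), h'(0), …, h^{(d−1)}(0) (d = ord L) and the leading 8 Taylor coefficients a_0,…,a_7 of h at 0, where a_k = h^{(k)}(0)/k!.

L = (53 + 144·x + 136·x^2 + 64·x^3 + 16·x^4) + (-4 - 36·x - 48·x^2 - 16·x^3)·Dx + (28 + 88·x + 108·x^2 + 64·x^3 + 16·x^4)·Dx^2  (order 2).
h: a_k = 2, 2, -7/4, -1/6, -19/192, 81/320, -983/4608, 7727/40320, …
ICs: h(0) = 2, h′(0) = 2.

f: a_k = -2, -1, 1/4, -1/8, 5/64, -7/128, 21/512, -33/1024, …
g: a_k = 0, -1, 0, 1/6, 0, -1/120, 0, 1/5040, …
Product ⇒ symmetric product L₀, ord ≤ 2.
Derive L from L₀ (diff closure).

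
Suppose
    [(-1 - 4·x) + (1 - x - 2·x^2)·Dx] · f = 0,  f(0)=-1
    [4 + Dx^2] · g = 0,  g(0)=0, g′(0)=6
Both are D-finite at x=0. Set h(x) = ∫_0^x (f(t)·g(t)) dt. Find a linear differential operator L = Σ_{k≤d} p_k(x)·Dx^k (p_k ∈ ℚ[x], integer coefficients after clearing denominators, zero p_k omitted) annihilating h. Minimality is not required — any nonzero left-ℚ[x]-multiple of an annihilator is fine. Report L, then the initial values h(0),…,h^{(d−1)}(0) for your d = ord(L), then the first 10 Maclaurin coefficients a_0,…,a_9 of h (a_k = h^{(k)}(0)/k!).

f: a_k = -1, -1, -3, -5, -11, -21, -43, -85, -171, -341, …
g: a_k = 0, 6, 0, -4, 0, 4/5, 0, -8/105, 0, 4/945, …
L₀ := L_f ⊗_s L_g (sym. prod.), ord ≤ 2.
∫: right-multiply L₀ by Dx.
L = (4·x + 8·x^2)·Dx + (2 + 8·x)·Dx^2 + (-1 + x + 2·x^2)·Dx^3  (order 3).
h: a_k = 0, 0, -3, -2, -7/2, -26/5, -137/15, -534/35, -11357/420, -45142/945, …
ICs: h(0) = 0, h′(0) = 0, h′′(0) = -6.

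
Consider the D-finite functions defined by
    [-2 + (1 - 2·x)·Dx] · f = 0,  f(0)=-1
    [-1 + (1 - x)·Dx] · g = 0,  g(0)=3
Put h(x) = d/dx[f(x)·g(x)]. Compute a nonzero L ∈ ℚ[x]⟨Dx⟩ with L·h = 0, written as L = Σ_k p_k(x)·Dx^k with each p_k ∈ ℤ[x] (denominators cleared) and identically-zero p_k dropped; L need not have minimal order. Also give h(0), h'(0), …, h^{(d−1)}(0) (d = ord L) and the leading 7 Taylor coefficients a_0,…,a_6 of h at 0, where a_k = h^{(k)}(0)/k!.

L = (14 - 36·x + 24·x^2) + (-3 + 13·x - 18·x^2 + 8·x^3)·Dx  (order 1).
h: a_k = -9, -42, -135, -372, -945, -2286, -5355, …
ICs: h(0) = -9.

f: a_k = -1, -2, -4, -8, -16, -32, -64, …
g: a_k = 3, 3, 3, 3, 3, 3, 3, …
h₀=f·g: eliminate ⇒ L₀, order ≤ 1·1.
h₀' ⇒ L via d/dx closure of L₀.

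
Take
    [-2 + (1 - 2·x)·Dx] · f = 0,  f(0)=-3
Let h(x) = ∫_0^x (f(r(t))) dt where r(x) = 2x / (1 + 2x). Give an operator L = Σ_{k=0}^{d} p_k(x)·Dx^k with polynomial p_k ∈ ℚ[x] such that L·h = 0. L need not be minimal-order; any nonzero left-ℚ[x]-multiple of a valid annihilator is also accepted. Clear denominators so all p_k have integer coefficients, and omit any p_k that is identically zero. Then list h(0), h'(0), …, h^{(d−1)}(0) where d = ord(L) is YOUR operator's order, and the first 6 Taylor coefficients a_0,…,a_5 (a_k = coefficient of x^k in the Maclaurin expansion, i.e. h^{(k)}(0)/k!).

f: a_k = -3, -6, -12, -24, -48, -96, …
Change of var in L_f (x↦r) gives L₀.
∫: right-multiply L₀ by Dx.
L = 4·Dx + (-1 + 4·x^2)·Dx^2  (order 2).
h: a_k = 0, -3, -6, -8, -12, -96/5, …
ICs: h(0) = 0, h′(0) = -3.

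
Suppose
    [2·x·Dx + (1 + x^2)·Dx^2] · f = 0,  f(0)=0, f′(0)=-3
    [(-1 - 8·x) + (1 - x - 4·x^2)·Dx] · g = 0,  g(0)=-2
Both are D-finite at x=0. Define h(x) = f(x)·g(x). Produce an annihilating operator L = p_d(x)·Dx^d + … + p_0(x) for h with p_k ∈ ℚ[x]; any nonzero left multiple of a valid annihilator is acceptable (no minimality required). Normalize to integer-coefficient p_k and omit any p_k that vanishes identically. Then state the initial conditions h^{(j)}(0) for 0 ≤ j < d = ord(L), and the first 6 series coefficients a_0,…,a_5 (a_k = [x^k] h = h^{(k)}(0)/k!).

f: a_k = 0, -3, 0, 1, 0, -3/5, …
g: a_k = -2, -2, -10, -18, -58, -130, …
Product ⇒ symmetric product L₀, ord ≤ 2.
L = (8 + 2·x + 24·x^2) + (2 + 14·x + 4·x^2 + 24·x^3)·Dx + (-1 + x + 3·x^2 + x^3 + 4·x^4)·Dx^2  (order 2).
h: a_k = 0, 6, 6, 28, 52, 826/5, …
ICs: h(0) = 0, h′(0) = 6.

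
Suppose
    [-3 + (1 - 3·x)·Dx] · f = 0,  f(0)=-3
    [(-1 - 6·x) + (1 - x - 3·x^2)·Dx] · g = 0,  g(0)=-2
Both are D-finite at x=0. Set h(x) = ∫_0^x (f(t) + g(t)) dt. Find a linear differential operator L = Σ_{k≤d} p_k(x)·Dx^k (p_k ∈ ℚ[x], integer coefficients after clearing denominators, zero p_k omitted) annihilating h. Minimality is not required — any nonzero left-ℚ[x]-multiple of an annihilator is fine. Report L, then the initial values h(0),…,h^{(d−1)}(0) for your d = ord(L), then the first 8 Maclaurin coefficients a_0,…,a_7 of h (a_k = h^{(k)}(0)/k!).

f: a_k = -3, -9, -27, -81, -243, -729, -2187, -6561, …
g: a_k = -2, -2, -8, -14, -38, -80, -194, -434, …
L₀ := lclm(L_f,L_g); ord L₀ ≤ 1+1.
Integrate: L := L₀·Dx.
L = (6 - 108·x + 162·x^2 - 162·x^3)·Dx + (10 - 6·x - 108·x^2 + 270·x^3 - 324·x^4)·Dx^2 + (-2 + 14·x - 33·x^2 + 18·x^3 + 54·x^4 - 81·x^5)·Dx^3  (order 3).
h: a_k = 0, -5, -11/2, -35/3, -95/4, -281/5, -809/6, -2381/7, …
ICs: h(0) = 0, h′(0) = -5, h′′(0) = -11.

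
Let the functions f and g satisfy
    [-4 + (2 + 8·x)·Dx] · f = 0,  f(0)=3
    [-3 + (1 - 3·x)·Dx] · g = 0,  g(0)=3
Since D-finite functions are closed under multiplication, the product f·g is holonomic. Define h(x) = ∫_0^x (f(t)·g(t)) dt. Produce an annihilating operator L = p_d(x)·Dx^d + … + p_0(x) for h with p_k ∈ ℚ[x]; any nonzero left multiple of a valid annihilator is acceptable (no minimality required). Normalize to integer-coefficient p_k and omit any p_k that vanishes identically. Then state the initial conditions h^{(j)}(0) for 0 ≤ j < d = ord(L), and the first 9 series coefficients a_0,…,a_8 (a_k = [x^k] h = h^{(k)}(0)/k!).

f: a_k = 3, 6, -6, 12, -30, 84, -252, 792, -2574, …
g: a_k = 3, 9, 27, 81, 243, 729, 2187, 6561, 19683, …
h₀=f·g: eliminate ⇒ L₀, order ≤ 1·1.
h=∫₀ˣh₀: take L = L₀·Dx.
L = (5 + 6·x)·Dx + (-1 - x + 12·x^2)·Dx^2  (order 2).
h: a_k = 0, 9, 45/2, 39, 387/4, 1071/5, 1155/2, 1377, 31293/8, …
ICs: h(0) = 0, h′(0) = 9.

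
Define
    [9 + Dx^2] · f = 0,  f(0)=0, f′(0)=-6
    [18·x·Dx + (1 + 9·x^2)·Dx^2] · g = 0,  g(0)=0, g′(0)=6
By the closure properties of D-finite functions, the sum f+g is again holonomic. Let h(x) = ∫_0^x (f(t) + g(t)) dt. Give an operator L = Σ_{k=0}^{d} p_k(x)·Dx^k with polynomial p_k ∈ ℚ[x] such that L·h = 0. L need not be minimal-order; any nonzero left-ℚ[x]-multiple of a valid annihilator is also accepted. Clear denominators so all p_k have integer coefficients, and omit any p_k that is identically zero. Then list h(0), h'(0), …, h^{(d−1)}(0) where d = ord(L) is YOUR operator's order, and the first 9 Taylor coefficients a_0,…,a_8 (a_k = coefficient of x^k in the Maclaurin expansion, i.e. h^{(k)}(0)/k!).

L = (-1782·x + 20412·x^3 + 13122·x^5)·Dx^2 + (-9 + 567·x^2 + 6561·x^4 + 6561·x^6)·Dx^3 + (-198·x + 2268·x^3 + 1458·x^5)·Dx^4 + (-1 + 63·x^2 + 729·x^4 + 729·x^6)·Dx^5  (order 5).
h: a_k = 0, 0, 0, 0, -9/4, 0, 621/40, 0, -174717/2240, …
ICs: h(0) = 0, h′(0) = 0, h′′(0) = 0, h′′′(0) = 0, h′′′′(0) = -54.

f: a_k = 0, -6, 0, 9, 0, -81/20, 0, 243/280, 0, …
g: a_k = 0, 6, 0, -18, 0, 486/5, 0, -4374/7, 0, …
L₀ := lclm(L_f,L_g); ord L₀ ≤ 2+2.
h=∫h₀ ⇒ L = L₀·Dx.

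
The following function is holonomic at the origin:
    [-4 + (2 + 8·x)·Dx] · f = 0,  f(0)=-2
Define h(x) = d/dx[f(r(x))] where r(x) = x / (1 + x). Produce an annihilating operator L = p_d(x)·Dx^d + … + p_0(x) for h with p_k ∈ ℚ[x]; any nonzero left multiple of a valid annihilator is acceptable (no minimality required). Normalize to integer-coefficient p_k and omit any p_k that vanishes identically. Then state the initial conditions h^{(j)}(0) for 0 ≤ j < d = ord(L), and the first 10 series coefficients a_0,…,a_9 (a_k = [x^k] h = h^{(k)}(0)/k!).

f: a_k = -2, -4, 4, -8, 20, -56, 168, -528, 1716, -5720, …
Change of var in L_f (x↦r) gives L₀.
h₀' ⇒ L via d/dx closure of L₀.
L = (-4 - 10·x) + (-1 - 6·x - 5·x^2)·Dx  (order 1).
h: a_k = -4, 16, -60, 240, -1020, 4512, -20468, 94400, -440460, 2072880, …
ICs: h(0) = -4.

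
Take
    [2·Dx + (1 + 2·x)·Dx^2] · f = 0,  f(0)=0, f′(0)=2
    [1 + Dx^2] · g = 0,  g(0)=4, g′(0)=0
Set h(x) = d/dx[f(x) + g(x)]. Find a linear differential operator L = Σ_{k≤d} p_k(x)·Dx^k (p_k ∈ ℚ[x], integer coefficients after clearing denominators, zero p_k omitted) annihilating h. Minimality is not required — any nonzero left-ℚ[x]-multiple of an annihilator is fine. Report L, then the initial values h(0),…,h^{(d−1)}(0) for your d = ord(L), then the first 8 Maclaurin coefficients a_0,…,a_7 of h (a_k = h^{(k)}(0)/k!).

L = (50 + 8·x + 8·x^2) + (9 + 22·x + 12·x^2 + 8·x^3)·Dx + (50 + 8·x + 8·x^2)·Dx^2 + (9 + 22·x + 12·x^2 + 8·x^3)·Dx^3  (order 3).
h: a_k = 2, -8, 8, -46/3, 32, -1921/30, 128, -322559/1260, …
ICs: h(0) = 2, h′(0) = -8, h′′(0) = 16.

f: a_k = 0, 2, -2, 8/3, -4, 32/5, -32/3, 128/7, …
g: a_k = 4, 0, -2, 0, 1/6, 0, -1/180, 0, …
h₀=f+g: left-lcm gives L₀, ord ≤ 4.
h₀' ⇒ L via d/dx closure of L₀.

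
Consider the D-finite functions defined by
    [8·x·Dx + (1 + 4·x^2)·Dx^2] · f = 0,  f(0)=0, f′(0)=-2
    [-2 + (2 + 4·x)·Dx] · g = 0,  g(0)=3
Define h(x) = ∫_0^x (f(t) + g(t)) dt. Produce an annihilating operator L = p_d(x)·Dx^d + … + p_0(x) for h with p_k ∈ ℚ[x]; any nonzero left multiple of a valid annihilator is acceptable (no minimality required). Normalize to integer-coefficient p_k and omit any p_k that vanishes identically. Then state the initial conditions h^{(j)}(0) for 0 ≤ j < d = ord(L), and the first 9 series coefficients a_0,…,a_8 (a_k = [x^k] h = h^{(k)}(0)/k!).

L = (-8 - 40·x + 96·x^2 + 96·x^3)·Dx^2 + (-11 - 32·x + 40·x^2 + 384·x^3 + 336·x^4)·Dx^3 + (-1 + 6·x + 24·x^2 + 48·x^3 + 112·x^4 + 96·x^5)·Dx^4  (order 4).
h: a_k = 0, 3, 1/2, -1/2, 25/24, -3/8, -151/240, -9/16, 2741/896, …
ICs: h(0) = 0, h′(0) = 3, h′′(0) = 1, h′′′(0) = -3.

f: a_k = 0, -2, 0, 8/3, 0, -32/5, 0, 128/7, 0, …
g: a_k = 3, 3, -3/2, 3/2, -15/8, 21/8, -63/16, 99/16, -1287/128, …
Weyl lclm of L_f,L_g ⇒ L₀ (ord ≤ 3).
Integrate: L := L₀·Dx.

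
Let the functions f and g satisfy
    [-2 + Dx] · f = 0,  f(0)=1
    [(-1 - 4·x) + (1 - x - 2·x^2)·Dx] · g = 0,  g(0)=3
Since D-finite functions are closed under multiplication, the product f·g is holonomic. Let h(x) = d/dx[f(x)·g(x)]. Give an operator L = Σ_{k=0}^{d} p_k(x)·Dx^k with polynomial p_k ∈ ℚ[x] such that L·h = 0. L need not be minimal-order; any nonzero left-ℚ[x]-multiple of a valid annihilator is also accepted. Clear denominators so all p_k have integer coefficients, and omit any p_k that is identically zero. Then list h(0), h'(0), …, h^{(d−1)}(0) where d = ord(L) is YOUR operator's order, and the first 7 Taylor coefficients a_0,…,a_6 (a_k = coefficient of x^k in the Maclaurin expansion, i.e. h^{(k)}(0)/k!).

f: a_k = 1, 2, 2, 4/3, 2/3, 4/15, 4/45, …
g: a_k = 3, 3, 9, 15, 33, 63, 129, …
Sym-product of L_f,L_g gives L₀ (≤ ord 1).
h₀' ⇒ L via d/dx closure of L₀.
L = (14 + 16·x - 12·x^2 - 16·x^3 + 16·x^4) + (-3 + x + 12·x^2 - 8·x^4)·Dx  (order 1).
h: a_k = 9, 42, 129, 348, 869, 10442/5, 24351/5, …
ICs: h(0) = 9.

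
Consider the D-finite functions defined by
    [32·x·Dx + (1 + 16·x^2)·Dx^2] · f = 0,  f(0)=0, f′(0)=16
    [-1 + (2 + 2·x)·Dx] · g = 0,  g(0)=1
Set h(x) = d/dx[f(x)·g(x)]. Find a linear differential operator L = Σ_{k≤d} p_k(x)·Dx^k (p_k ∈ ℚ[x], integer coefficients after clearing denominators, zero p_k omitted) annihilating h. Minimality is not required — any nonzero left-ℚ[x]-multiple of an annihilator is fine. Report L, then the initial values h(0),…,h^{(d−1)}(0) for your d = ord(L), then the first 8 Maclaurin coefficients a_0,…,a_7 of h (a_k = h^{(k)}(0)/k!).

f: a_k = 0, 16, 0, -256/3, 0, 4096/5, 0, -65536/7, …
g: a_k = 1, 1/2, -1/8, 1/16, -5/128, 7/256, -21/1024, 33/2048, …
Sym-product of L_f,L_g gives L₀ (≤ ord 2).
h=h₀': d/dx-closure on L₀ ⇒ L.
L = (125 + 640·x - 5728·x^2 - 6144·x^3 - 768·x^4) + (268 + 1164·x - 10368·x^2 - 29696·x^3 - 21504·x^4 - 3072·x^5)·Dx + (12 - 232·x - 372·x^2 - 4096·x^3 - 9088·x^4 - 6144·x^5 - 1024·x^6)·Dx^2  (order 2).
h: a_k = 16, 16, -262, -500/3, 99509/24, 97129/40, -63582493/960, -62254327/1680, …
ICs: h(0) = 16, h′(0) = 16.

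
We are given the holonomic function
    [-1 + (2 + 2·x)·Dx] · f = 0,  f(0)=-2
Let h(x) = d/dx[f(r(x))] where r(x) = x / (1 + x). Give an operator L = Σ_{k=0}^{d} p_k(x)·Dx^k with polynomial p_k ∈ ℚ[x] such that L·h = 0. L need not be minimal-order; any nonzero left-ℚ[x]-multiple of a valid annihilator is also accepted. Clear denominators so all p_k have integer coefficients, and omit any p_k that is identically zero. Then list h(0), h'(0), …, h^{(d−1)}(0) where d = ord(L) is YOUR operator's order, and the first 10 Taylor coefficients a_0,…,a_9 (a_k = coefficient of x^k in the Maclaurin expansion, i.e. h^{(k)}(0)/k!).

L = (-5 - 8·x) + (-2 - 6·x - 4·x^2)·Dx  (order 1).
h: a_k = -1, 5/2, -39/8, 141/16, -1995/128, 7059/256, -50435/1024, 182461/2048, -5347827/32768, 19815255/65536, …
ICs: h(0) = -1.

f: a_k = -2, -1, 1/4, -1/8, 5/64, -7/128, 21/512, -33/1024, 429/16384, -715/32768, …
h₀=f(r): pull back L_f along r ⇒ L₀.
Differentiate: ansatz ord ≤ ord L₀ ⇒ L.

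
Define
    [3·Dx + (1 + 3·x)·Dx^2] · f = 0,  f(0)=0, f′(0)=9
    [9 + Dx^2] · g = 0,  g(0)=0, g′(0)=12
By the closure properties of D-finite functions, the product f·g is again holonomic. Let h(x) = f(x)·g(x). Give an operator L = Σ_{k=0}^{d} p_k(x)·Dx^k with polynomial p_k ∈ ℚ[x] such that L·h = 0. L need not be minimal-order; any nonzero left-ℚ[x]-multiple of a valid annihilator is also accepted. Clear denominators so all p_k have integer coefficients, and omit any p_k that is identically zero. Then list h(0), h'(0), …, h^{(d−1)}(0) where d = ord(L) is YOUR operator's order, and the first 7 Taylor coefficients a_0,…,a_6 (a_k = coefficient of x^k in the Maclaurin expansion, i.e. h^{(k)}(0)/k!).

f: a_k = 0, 9, -27/2, 27, -243/4, 729/5, -729/2, …
g: a_k = 0, 12, 0, -18, 0, 81/10, 0, …
L₀ := L_f ⊗_s L_g (sym. prod.), ord ≤ 4.
L = (-81 + 486·x + 4617·x^2 + 11664·x^3 + 8748·x^4) + (36 + 540·x + 1944·x^2 + 1944·x^3)·Dx + (180·x + 1134·x^2 + 2592·x^3 + 1944·x^4)·Dx^2 + (4 + 60·x + 216·x^2 + 216·x^3)·Dx^3 + (1 + 14·x + 69·x^2 + 144·x^3 + 108·x^4)·Dx^4  (order 4).
h: a_k = 0, 0, 108, -162, 162, -486, 2673/2, …
ICs: h(0) = 0, h′(0) = 0, h′′(0) = 216, h′′′(0) = -972.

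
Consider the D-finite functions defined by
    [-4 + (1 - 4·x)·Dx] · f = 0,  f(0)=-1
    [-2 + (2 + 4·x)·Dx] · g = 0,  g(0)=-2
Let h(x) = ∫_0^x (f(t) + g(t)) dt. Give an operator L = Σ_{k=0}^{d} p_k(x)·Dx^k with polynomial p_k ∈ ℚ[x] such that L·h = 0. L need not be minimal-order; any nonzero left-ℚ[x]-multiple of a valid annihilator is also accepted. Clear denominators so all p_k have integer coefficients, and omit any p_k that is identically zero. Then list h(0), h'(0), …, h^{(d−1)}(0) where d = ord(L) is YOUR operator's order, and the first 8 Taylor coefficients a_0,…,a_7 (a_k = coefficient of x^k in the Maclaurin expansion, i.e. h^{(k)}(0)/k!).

L = (-12 - 16·x)·Dx + (11 + 40·x + 48·x^2)·Dx^2 + (-1 - 2·x + 16·x^2 + 32·x^3)·Dx^3  (order 3).
h: a_k = 0, -3, -3, -5, -65/4, -1019/20, -4103/24, -32747/56, …
ICs: h(0) = 0, h′(0) = -3, h′′(0) = -6.

f: a_k = -1, -4, -16, -64, -256, -1024, -4096, -16384, …
g: a_k = -2, -2, 1, -1, 5/4, -7/4, 21/8, -33/8, …
L₀ := lclm(L_f,L_g); ord L₀ ≤ 1+1.
h=∫₀ˣh₀: take L = L₀·Dx.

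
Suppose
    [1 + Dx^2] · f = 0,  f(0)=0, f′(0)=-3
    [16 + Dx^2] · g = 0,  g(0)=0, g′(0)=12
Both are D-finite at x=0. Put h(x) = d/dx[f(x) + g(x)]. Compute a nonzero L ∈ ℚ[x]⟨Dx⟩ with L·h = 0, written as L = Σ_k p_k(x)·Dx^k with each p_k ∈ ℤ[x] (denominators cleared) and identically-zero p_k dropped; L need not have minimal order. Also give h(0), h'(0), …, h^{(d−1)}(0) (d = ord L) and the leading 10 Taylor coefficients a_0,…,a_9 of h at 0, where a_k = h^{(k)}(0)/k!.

f: a_k = 0, -3, 0, 1/2, 0, -1/40, 0, 1/1680, 0, -1/120960, …
g: a_k = 0, 12, 0, -32, 0, 128/5, 0, -1024/105, 0, 2048/945, …
f+g: L₀ = lclm(L_f,L_g), ord ≤ 2+2.
h₀' ⇒ L via d/dx closure of L₀.
L = 16 + 17·Dx^2 + Dx^4  (order 4).
h: a_k = 9, 0, -189/2, 0, 1023/8, 0, -5461/80, 0, 12483/640, 0, …
ICs: h(0) = 9, h′(0) = 0, h′′(0) = -189, h′′′(0) = 0.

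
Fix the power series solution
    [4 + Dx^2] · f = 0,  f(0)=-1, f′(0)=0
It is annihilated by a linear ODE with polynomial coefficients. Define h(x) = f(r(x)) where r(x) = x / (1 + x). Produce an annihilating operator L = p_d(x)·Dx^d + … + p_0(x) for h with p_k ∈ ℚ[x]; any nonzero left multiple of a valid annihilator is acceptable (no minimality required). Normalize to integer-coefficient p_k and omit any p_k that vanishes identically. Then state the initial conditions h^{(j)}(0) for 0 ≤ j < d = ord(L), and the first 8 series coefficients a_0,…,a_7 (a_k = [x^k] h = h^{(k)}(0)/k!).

f: a_k = -1, 0, 2, 0, -2/3, 0, 4/45, 0, …
L₀ from L_f via x↦r, Dx↦r'^{-1}Dx.
L = 4 + (2 + 6·x + 6·x^2 + 2·x^3)·Dx + (1 + 4·x + 6·x^2 + 4·x^3 + x^4)·Dx^2  (order 2).
h: a_k = -1, 0, 2, -4, 16/3, -16/3, 154/45, 4/5, …
ICs: h(0) = -1, h′(0) = 0.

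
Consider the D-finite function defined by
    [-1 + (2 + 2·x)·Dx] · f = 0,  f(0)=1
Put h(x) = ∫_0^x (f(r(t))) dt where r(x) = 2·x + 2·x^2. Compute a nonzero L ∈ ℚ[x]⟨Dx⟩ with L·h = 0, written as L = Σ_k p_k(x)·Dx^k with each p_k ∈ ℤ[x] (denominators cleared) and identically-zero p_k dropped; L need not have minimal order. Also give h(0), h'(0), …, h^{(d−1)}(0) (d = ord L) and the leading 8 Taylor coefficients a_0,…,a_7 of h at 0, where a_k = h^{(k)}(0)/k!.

L = (-1 - 2·x)·Dx + (1 + 2·x + 2·x^2)·Dx^2  (order 2).
h: a_k = 0, 1, 1/2, 1/6, -1/8, 3/40, -1/48, -3/112, …
ICs: h(0) = 0, h′(0) = 1.

f: a_k = 1, 1/2, -1/8, 1/16, -5/128, 7/256, -21/1024, 33/2048, …
L₀ from L_f via x↦r, Dx↦r'^{-1}Dx.
Integrate: L := L₀·Dx.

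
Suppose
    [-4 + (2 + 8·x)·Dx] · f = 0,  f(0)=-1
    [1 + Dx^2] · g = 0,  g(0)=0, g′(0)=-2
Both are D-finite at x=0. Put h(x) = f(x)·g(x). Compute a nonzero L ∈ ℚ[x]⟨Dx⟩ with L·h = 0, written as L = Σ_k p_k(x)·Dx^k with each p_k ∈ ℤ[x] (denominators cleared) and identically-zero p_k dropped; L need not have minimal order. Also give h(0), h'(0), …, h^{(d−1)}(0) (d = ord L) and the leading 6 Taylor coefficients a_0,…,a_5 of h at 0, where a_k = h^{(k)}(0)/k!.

L = (13 + 8·x + 16·x^2) + (-4 - 16·x)·Dx + (1 + 8·x + 16·x^2)·Dx^2  (order 2).
h: a_k = 0, 2, 4, -13/3, 22/3, -1159/60, …
ICs: h(0) = 0, h′(0) = 2.

f: a_k = -1, -2, 2, -4, 10, -28, …
g: a_k = 0, -2, 0, 1/3, 0, -1/60, …
L₀ := L_f ⊗_s L_g (sym. prod.), ord ≤ 2.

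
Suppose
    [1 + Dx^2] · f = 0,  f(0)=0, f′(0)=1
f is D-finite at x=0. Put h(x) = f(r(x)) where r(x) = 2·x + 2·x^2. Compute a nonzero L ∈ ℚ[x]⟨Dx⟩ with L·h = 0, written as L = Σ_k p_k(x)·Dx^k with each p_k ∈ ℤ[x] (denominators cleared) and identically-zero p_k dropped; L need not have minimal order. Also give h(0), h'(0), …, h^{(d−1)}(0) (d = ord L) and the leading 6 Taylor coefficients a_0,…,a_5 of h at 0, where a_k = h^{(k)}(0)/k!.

L = (4 + 24·x + 48·x^2 + 32·x^3) - 2·Dx + (1 + 2·x)·Dx^2  (order 2).
h: a_k = 0, 2, 2, -4/3, -4, -56/15, …
ICs: h(0) = 0, h′(0) = 2.

f: a_k = 0, 1, 0, -1/6, 0, 1/120, …
Change of var in L_f (x↦r) gives L₀.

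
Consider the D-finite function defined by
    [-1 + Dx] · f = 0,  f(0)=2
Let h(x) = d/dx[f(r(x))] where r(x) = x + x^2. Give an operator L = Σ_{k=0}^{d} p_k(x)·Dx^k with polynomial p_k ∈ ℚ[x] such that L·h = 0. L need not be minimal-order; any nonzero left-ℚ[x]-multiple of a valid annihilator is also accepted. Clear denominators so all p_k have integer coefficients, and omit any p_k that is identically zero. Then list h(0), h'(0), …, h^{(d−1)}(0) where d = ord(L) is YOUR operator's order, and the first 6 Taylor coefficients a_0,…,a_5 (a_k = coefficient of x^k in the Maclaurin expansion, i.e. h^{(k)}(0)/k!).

L = (3 + 4·x + 4·x^2) + (-1 - 2·x)·Dx  (order 1).
h: a_k = 2, 6, 7, 25/3, 27/4, 331/60, …
ICs: h(0) = 2.

f: a_k = 2, 2, 1, 1/3, 1/12, 1/60, …
Change of var in L_f (x↦r) gives L₀.
Differentiate: ansatz ord ≤ ord L₀ ⇒ L.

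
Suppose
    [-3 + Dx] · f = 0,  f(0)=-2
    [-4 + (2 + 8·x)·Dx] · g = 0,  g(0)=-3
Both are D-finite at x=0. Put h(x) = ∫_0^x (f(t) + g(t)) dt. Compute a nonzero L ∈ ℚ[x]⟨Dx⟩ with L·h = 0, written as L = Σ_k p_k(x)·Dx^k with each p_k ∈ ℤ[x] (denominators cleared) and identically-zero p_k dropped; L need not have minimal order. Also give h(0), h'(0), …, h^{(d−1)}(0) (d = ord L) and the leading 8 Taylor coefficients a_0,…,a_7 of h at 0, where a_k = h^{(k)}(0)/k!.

L = (30 + 72·x)·Dx + (-13 - 72·x - 144·x^2)·Dx^2 + (1 + 16·x + 48·x^2)·Dx^3  (order 3).
h: a_k = 0, -5, -6, -1, -21/4, 93/20, -587/40, 9999/280, …
ICs: h(0) = 0, h′(0) = -5, h′′(0) = -12.

f: a_k = -2, -6, -9, -9, -27/4, -81/20, -81/40, -243/280, …
g: a_k = -3, -6, 6, -12, 30, -84, 252, -792, …
Weyl lclm of L_f,L_g ⇒ L₀ (ord ≤ 2).
h=∫h₀ ⇒ L = L₀·Dx.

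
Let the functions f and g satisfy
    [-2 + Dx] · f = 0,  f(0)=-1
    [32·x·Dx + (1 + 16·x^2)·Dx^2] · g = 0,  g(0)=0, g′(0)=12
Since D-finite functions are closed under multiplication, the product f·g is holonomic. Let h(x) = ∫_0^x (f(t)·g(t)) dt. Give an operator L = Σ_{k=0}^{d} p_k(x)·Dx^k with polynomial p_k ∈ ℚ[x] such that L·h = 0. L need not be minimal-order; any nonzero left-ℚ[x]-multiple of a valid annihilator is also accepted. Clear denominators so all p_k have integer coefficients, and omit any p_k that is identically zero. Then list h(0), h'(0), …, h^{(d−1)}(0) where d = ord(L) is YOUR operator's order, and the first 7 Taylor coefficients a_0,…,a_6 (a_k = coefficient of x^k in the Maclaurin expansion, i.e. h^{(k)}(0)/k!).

L = (4 - 64·x + 64·x^2)·Dx + (-4 + 32·x - 64·x^2)·Dx^2 + (1 + 16·x^2)·Dx^3  (order 3).
h: a_k = 0, 0, -6, -8, 10, 112/5, -412/5, …
ICs: h(0) = 0, h′(0) = 0, h′′(0) = -12.

f: a_k = -1, -2, -2, -4/3, -2/3, -4/15, -4/45, …
g: a_k = 0, 12, 0, -64, 0, 3072/5, 0, …
Sym-product of L_f,L_g gives L₀ (≤ ord 2).
Integrate: L := L₀·Dx.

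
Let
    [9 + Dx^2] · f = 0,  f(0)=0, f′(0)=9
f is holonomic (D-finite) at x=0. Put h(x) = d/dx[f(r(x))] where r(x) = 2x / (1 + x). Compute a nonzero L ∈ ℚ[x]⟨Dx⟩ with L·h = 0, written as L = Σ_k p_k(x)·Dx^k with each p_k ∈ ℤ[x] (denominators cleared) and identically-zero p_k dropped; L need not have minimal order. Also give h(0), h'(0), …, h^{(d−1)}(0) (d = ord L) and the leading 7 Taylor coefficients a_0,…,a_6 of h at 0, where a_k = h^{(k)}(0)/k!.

f: a_k = 0, 9, 0, -27/2, 0, 243/40, 0, …
Substitute x→r, Dx→(1/r')Dx; clear ⇒ L₀.
h=h₀': d/dx-closure on L₀ ⇒ L.
L = (42 + 12·x + 6·x^2) + (6 + 18·x + 18·x^2 + 6·x^3)·Dx + (1 + 4·x + 6·x^2 + 4·x^3 + x^4)·Dx^2  (order 2).
h: a_k = 18, -36, -270, 1224, -2178, 540, 40158/5, …
ICs: h(0) = 18, h′(0) = -36.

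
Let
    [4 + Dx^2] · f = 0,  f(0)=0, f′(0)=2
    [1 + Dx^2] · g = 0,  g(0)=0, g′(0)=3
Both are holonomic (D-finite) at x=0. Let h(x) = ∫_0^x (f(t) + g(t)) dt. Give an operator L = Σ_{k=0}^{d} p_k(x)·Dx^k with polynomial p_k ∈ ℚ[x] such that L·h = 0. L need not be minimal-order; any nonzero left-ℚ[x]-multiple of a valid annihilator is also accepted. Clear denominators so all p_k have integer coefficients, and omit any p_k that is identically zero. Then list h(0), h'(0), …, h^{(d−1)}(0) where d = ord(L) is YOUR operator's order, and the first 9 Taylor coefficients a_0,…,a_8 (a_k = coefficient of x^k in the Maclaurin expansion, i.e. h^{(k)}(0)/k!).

L = 4·Dx + 5·Dx^3 + Dx^5  (order 5).
h: a_k = 0, 0, 5/2, 0, -11/24, 0, 7/144, 0, -131/40320, …
ICs: h(0) = 0, h′(0) = 0, h′′(0) = 5, h′′′(0) = 0, h′′′′(0) = -11.

f: a_k = 0, 2, 0, -4/3, 0, 4/15, 0, -8/315, 0, …
g: a_k = 0, 3, 0, -1/2, 0, 1/40, 0, -1/1680, 0, …
f+g: L₀ = lclm(L_f,L_g), ord ≤ 2+2.
Integrate: L := L₀·Dx.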